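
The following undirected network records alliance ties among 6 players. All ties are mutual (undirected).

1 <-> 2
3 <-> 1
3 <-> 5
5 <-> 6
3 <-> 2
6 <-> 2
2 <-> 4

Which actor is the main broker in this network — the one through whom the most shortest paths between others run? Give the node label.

2

Unnormalized betweenness of each node: 1:0, 2:11/2, 3:2, 4:0, 5:1/2, 6:1.
2 has the largest value, 11/2, making it the main broker — the node through which the most shortest paths run.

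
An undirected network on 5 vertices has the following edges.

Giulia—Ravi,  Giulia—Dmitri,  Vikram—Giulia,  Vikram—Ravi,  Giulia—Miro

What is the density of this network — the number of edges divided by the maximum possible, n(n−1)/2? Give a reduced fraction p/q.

There are 5 edges and 5 nodes, so the maximum possible is C(5,2) = 10.
Density = 5/10 = 1/2.

1/2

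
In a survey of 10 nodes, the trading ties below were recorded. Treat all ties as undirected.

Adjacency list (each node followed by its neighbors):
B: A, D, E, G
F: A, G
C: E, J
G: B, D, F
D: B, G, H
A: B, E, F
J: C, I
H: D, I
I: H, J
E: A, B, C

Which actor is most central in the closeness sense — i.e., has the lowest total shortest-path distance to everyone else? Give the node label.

B

Farness (sum of distances to all others) for each node — A:19, B:16, C:20, D:17, E:17, F:22, G:19, H:20, I:23, J:23.
The smallest farness is 16, for B, so B has the highest closeness.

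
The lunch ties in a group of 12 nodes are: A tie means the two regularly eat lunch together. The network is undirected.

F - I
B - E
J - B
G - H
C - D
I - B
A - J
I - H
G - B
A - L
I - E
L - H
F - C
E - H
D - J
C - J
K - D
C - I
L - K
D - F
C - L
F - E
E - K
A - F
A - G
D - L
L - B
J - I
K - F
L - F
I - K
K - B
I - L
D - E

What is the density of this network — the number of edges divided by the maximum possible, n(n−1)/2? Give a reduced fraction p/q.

There are 34 edges and 12 nodes, so the maximum possible is C(12,2) = 66.
Density = 34/66 = 17/33.

17/33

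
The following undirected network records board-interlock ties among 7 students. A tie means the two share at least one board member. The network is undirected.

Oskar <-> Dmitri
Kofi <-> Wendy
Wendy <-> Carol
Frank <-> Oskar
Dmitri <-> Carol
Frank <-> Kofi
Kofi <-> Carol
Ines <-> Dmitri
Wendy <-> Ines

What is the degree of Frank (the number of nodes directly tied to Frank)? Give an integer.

2

Frank is directly tied to Kofi and Oskar. That is 2 neighbors, so the degree of Frank is 2.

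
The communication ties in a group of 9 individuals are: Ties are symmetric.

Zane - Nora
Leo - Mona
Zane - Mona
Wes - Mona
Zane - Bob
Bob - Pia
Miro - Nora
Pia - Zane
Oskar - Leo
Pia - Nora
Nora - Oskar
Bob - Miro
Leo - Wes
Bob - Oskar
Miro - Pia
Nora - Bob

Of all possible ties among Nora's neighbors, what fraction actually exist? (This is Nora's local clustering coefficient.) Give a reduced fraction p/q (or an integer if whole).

Nora's neighbors: Bob, Miro, Oskar, Pia, and Zane (k = 5).
Possible neighbor pairs: C(5,2) = 10. Edges among them: Bob–Miro, Bob–Oskar, Bob–Pia, Bob–Zane, Miro–Pia, Pia–Zane → e = 6.
Clustering(Nora) = 6/10 = 3/5.

3/5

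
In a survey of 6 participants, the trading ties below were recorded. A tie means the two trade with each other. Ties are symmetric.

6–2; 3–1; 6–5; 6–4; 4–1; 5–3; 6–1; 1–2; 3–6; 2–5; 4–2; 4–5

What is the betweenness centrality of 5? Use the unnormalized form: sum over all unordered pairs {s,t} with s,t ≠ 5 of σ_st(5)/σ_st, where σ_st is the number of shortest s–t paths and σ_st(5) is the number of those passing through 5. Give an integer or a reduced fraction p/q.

Pairs whose geodesics pass through 5 — 4–3: 1/3; 3–2: 1/3.
All other pairs contribute 0.
Summing the contributions gives betweenness(5) = 2/3.

2/3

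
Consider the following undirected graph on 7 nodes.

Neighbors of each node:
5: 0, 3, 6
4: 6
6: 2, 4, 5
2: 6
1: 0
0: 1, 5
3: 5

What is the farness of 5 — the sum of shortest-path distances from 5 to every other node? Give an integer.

Distances from 5: 0:1, 1:2, 2:2, 3:1, 4:2, 6:1.
Sum = 1 + 2 + 2 + 1 + 2 + 1 = 9.

9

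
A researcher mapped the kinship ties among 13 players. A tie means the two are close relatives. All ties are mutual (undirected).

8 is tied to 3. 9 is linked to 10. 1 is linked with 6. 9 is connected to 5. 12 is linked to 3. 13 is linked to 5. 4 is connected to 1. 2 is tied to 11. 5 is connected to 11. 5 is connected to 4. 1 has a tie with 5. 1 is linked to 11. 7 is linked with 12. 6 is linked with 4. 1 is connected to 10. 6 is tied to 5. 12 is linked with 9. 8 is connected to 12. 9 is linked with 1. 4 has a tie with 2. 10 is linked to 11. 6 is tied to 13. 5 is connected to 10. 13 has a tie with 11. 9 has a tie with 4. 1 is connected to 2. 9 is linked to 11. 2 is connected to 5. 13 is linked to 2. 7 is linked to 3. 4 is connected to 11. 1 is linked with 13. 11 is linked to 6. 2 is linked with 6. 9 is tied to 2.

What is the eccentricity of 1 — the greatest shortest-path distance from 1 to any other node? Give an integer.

3

Distances from 1: 2:1, 3:3, 4:1, 5:1, 6:1, 7:3, 8:3, 9:1, 10:1, 11:1, 12:2, 13:1.
The largest is 3 (to 3, 7, and 8), so the eccentricity of 1 is 3.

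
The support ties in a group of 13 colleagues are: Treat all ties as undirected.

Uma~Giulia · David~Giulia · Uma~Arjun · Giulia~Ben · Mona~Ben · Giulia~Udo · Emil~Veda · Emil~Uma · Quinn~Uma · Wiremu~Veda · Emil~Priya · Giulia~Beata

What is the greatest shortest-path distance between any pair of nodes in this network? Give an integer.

Eccentricity of each node (its greatest distance to any other): Arjun:4, Beata:5, Ben:5, David:5, Emil:4, Giulia:4, Mona:6, Priya:5, Quinn:4, Udo:5, Uma:3, Veda:5, Wiremu:6.
The maximum eccentricity is 6, realized for instance by the pair Wiremu–Mona via Wiremu – Veda – Emil – Uma – Giulia – Ben – Mona. So the diameter is 6.

6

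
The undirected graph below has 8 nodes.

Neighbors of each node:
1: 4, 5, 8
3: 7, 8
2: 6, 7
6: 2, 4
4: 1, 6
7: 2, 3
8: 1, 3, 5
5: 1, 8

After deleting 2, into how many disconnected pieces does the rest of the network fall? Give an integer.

2's neighbors (6 and 7) remain reachable from one another through other ties, so the rest of the network stays in one piece.

1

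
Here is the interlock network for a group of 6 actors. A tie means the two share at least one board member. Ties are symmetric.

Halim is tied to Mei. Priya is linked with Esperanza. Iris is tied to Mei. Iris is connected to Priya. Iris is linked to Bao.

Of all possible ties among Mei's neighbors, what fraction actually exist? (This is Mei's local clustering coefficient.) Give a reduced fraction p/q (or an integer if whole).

0

Mei's neighbors: Halim and Iris (k = 2).
Possible neighbor pairs: C(2,2) = 1. Edges among them: none → e = 0.
Clustering(Mei) = 0/1.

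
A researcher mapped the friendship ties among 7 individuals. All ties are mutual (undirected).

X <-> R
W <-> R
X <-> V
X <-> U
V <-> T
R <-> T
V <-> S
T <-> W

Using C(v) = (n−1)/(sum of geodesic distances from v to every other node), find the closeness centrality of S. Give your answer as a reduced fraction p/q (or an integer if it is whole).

3/7

Distances from S: R:3, T:2, U:3, V:1, W:3, X:2. Sum = 14.
n = 7, so closeness = 6/14 = 3/7.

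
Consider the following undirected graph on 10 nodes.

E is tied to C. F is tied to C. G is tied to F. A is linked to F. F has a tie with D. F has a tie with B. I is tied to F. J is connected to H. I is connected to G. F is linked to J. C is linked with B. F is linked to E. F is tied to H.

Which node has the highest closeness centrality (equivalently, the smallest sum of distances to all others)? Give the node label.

F

Farness (sum of distances to all others) for each node — A:17, B:16, C:15, D:17, E:16, F:9, G:16, H:16, I:16, J:16.
The smallest farness is 9, for F, so F has the highest closeness.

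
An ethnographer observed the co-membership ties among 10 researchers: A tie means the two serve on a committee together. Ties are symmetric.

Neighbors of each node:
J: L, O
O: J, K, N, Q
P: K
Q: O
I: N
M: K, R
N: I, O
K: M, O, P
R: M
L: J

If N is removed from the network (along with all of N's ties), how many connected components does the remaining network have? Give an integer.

Without N, the remaining ties split the others into: {J, K, L, M, O, P, Q, R}; {I}.
That's 2 separate components.

2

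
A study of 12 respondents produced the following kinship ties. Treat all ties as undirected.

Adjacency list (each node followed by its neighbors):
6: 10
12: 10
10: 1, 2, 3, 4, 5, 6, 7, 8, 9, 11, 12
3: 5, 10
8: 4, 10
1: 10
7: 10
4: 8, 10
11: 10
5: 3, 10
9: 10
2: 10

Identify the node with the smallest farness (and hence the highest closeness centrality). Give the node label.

Farness (sum of distances to all others) for each node — 1:21, 2:21, 3:20, 4:20, 5:20, 6:21, 7:21, 8:20, 9:21, 10:11, 11:21, 12:21.
The smallest farness is 11, for 10, so 10 has the highest closeness.

10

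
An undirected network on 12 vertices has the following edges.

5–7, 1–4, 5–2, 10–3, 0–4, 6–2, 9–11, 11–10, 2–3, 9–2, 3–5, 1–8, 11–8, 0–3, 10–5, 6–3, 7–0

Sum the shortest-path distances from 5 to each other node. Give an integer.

Distances from 5: 0:2, 1:4, 2:1, 3:1, 4:3, 6:2, 7:1, 8:3, 9:2, 10:1, 11:2.
Sum = 2 + 4 + 1 + 1 + 3 + 2 + 1 + 3 + 2 + 1 + 2 = 22.

22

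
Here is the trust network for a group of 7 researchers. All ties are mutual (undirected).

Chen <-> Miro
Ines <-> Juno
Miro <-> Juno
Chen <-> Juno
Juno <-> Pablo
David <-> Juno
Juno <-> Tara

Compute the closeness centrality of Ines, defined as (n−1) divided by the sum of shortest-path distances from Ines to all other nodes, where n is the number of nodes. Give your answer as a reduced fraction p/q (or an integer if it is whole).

Distances from Ines: Chen:2, David:2, Juno:1, Miro:2, Pablo:2, Tara:2. Sum = 11.
n = 7, so closeness = 6/11.

6/11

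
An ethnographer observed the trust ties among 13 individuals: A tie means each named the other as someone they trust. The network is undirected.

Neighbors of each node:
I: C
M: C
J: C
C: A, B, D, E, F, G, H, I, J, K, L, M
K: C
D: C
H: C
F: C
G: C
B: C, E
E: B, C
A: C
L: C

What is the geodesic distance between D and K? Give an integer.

2

One shortest route is D – C – K, which uses 2 edges, and D and K are not directly tied, so nothing shorter exists. So d(D,K) = 2.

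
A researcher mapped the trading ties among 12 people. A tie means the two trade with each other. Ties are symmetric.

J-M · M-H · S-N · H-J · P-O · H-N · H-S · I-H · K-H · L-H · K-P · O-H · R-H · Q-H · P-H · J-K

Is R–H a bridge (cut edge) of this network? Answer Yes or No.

Without the R–H edge there is no alternate route between R and H, so the network disconnects. It is a bridge.

Yes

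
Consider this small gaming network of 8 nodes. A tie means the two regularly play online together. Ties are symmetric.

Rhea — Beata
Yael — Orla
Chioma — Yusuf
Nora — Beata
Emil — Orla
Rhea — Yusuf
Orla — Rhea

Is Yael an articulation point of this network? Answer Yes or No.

Even without Yael, every remaining node can still reach every other (the residual graph is connected), so Yael is not a cut vertex.

No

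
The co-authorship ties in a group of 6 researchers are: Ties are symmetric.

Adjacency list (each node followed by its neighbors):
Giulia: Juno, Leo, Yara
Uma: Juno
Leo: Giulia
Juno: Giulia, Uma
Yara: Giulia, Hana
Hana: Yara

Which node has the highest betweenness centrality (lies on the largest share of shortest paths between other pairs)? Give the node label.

Unnormalized betweenness of each node: Giulia:8, Hana:0, Juno:4, Leo:0, Uma:0, Yara:4.
Giulia has the largest value, 8, making it the main broker — the node through which the most shortest paths run.

Giulia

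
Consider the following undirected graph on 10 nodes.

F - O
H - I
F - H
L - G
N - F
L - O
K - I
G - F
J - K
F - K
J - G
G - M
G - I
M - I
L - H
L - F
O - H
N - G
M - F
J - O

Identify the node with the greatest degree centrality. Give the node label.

Degrees — F:7, G:6, H:4, I:4, J:3, K:3, L:4, M:3, N:2, O:4.
The maximum is 7, attained only by F.

F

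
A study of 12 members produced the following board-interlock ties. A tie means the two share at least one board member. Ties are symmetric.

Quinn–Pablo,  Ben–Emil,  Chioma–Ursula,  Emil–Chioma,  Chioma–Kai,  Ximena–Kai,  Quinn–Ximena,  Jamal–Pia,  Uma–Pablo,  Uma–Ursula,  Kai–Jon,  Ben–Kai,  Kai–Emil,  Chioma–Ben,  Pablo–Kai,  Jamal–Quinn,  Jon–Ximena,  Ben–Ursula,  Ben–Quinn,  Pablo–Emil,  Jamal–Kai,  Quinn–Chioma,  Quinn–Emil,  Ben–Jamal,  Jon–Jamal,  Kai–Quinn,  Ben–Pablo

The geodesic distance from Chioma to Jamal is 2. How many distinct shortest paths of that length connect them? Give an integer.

3

The shortest distance is 2. The length-2 paths are: Chioma–Kai–Jamal; Chioma–Ben–Jamal; Chioma–Quinn–Jamal.
That gives 3 distinct shortest paths.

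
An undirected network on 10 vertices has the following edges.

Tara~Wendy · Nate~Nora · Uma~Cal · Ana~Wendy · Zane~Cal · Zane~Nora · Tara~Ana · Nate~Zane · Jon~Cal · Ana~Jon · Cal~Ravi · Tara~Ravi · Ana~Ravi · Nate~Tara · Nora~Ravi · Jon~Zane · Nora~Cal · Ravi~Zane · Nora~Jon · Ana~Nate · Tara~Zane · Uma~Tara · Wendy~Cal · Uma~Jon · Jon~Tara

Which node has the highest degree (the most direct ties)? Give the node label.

Degrees — Ana:5, Cal:6, Jon:6, Nate:4, Nora:5, Ravi:5, Tara:7, Uma:3, Wendy:3, Zane:6.
The maximum is 7, attained only by Tara.

Tara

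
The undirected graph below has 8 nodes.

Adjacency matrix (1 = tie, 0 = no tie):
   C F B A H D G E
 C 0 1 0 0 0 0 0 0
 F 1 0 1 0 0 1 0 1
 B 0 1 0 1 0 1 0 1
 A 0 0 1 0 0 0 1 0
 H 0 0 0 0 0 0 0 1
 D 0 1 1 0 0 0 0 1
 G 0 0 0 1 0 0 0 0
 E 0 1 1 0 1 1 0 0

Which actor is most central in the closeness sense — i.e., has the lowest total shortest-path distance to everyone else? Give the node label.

B

Farness (sum of distances to all others) for each node — A:14, B:10, C:17, D:12, E:11, F:11, G:20, H:17.
The smallest farness is 10, for B, so B has the highest closeness.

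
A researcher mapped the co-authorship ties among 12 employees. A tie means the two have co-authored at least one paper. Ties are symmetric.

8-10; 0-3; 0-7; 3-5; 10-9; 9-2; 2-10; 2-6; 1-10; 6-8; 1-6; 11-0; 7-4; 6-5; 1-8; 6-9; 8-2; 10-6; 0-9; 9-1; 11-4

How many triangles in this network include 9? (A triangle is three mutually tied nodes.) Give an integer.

9's neighbors: 0, 1, 2, 6, and 10.
Neighbor pairs that are themselves tied: 9–1–6; 9–1–10; 9–2–6; 9–2–10; 9–6–10. Each forms one triangle with 9, for 5 in total.

5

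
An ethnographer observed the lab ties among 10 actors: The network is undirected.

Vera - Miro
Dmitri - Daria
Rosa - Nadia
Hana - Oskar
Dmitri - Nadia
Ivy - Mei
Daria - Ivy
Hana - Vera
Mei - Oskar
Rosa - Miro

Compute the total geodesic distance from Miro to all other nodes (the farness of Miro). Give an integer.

25

Distances from Miro: Daria:4, Dmitri:3, Hana:2, Ivy:5, Mei:4, Nadia:2, Oskar:3, Rosa:1, Vera:1.
Sum = 4 + 3 + 2 + 5 + 4 + 2 + 3 + 1 + 1 = 25.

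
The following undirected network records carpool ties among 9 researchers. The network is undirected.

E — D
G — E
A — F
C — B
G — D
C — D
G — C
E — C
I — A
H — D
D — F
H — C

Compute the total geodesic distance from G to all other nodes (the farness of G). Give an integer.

16

Distances from G: A:3, B:2, C:1, D:1, E:1, F:2, H:2, I:4.
Sum = 3 + 2 + 1 + 1 + 1 + 2 + 2 + 4 = 16.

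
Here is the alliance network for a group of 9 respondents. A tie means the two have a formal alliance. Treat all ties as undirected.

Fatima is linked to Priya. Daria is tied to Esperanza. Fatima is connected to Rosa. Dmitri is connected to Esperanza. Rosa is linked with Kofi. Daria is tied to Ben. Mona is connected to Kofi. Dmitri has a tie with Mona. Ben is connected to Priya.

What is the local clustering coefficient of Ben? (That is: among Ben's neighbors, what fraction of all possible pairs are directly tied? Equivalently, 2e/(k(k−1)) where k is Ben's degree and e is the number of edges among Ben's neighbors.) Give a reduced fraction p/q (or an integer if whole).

Ben's neighbors: Daria and Priya (k = 2).
Possible neighbor pairs: C(2,2) = 1. Edges among them: none → e = 0.
Clustering(Ben) = 0/1.

0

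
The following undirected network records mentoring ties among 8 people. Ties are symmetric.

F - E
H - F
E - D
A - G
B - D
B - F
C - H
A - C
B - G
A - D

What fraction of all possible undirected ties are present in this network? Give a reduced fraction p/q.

5/14

There are 10 edges and 8 nodes, so the maximum possible is C(8,2) = 28.
Density = 10/28 = 5/14.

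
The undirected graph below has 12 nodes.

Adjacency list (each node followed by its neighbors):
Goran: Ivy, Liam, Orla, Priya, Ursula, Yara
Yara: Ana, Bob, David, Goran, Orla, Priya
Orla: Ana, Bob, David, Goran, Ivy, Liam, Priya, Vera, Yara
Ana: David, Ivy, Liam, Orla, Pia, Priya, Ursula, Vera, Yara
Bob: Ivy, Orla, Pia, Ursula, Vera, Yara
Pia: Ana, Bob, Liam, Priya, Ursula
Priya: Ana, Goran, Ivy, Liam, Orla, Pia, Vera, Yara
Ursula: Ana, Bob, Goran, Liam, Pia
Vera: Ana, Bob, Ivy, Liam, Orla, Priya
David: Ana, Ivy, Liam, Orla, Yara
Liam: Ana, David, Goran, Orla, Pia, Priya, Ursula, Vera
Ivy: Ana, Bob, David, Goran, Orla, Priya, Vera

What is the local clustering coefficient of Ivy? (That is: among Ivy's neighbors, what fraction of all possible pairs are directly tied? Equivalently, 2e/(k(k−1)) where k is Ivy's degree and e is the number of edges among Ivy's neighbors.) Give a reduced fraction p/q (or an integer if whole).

4/7

Ivy's neighbors: Ana, Bob, David, Goran, Orla, Priya, and Vera (k = 7).
Possible neighbor pairs: C(7,2) = 21. Edges among them: Ana–David, Ana–Orla, Ana–Priya, Ana–Vera, Bob–Orla, Bob–Vera, David–Orla, Goran–Orla, Goran–Priya, Orla–Priya, Orla–Vera, Priya–Vera → e = 12.
Clustering(Ivy) = 12/21 = 4/7.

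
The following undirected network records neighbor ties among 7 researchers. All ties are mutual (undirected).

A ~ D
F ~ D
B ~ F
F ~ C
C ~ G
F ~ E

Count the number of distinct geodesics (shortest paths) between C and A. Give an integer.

1

The shortest distance is 3, and the only length-3 path is C–F–D–A. So there is exactly 1 shortest path.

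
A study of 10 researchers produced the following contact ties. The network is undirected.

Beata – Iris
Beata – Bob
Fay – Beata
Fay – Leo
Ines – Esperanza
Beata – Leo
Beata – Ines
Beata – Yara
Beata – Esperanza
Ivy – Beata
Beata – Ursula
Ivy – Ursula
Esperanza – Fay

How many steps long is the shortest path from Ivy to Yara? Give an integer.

One shortest route is Ivy – Beata – Yara, which uses 2 edges, and Ivy and Yara are not directly tied, so nothing shorter exists. So d(Ivy,Yara) = 2.

2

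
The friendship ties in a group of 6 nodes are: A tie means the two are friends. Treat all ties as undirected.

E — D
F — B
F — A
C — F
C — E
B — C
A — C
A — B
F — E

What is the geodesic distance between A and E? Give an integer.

2

One shortest route is A – F – E, which uses 2 edges, and A and E are not directly tied, so nothing shorter exists. So d(A,E) = 2.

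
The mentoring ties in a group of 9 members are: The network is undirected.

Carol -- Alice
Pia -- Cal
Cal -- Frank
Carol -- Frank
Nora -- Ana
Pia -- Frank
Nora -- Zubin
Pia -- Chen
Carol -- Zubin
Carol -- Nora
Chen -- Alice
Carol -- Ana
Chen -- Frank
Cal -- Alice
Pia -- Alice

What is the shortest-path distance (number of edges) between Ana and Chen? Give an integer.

One shortest route is Ana – Carol – Alice – Chen, which uses 3 edges, and at distance 2 from Ana we only reach {Alice, Frank, Zubin}, which does not include Chen. So d(Ana,Chen) = 3.

3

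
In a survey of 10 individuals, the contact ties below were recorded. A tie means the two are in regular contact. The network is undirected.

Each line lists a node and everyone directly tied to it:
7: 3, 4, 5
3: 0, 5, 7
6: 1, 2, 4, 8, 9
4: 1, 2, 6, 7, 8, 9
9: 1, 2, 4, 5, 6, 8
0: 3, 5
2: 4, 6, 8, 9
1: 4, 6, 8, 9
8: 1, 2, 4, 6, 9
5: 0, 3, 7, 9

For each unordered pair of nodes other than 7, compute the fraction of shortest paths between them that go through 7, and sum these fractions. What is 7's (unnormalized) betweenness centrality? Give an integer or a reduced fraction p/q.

Pairs whose geodesics pass through 7 — 0–4: 2/3; 5–4: 1/2; 3–2: 1/2; 3–4: 1; 3–6: 1/2; 3–8: 1/2; 3–1: 1/2.
All other pairs contribute 0.
Summing the contributions gives betweenness(7) = 25/6.

25/6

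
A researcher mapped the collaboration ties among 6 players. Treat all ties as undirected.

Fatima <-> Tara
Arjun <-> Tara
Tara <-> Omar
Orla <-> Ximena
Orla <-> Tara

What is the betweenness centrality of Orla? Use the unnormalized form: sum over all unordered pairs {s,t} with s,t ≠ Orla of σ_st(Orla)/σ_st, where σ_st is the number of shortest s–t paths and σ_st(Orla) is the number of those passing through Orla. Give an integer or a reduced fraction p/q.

Pairs whose geodesics pass through Orla — Ximena–Omar: 1; Ximena–Arjun: 1; Ximena–Tara: 1; Ximena–Fatima: 1.
All other pairs contribute 0.
Summing the contributions gives betweenness(Orla) = 4.

4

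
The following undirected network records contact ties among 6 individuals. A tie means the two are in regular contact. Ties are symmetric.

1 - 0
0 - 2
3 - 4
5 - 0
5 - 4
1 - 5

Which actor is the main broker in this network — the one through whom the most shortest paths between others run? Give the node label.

Unnormalized betweenness of each node: 0:4, 1:0, 2:0, 3:0, 4:4, 5:6.
5 has the largest value, 6, making it the main broker — the node through which the most shortest paths run.

5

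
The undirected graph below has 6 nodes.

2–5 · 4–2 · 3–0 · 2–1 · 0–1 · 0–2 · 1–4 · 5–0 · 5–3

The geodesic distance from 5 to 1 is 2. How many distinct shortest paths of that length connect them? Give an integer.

2

The shortest distance is 2. The length-2 paths are: 5–2–1; 5–0–1.
That gives 2 distinct shortest paths.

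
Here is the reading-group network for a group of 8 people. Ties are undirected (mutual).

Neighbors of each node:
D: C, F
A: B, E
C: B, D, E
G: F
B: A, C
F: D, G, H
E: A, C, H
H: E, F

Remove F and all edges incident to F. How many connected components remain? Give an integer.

Without F, the remaining ties split the others into: {A, B, C, D, E, H}; {G}.
That's 2 separate components.

2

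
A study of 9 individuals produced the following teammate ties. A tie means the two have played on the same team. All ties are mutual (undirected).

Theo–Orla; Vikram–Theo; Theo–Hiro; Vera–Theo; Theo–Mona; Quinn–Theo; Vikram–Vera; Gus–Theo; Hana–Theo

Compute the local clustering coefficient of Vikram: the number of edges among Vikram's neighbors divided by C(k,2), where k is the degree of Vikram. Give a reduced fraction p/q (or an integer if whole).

1

Vikram's neighbors: Theo and Vera (k = 2).
Possible neighbor pairs: C(2,2) = 1. Edges among them: Theo–Vera → e = 1.
Clustering(Vikram) = 1/1.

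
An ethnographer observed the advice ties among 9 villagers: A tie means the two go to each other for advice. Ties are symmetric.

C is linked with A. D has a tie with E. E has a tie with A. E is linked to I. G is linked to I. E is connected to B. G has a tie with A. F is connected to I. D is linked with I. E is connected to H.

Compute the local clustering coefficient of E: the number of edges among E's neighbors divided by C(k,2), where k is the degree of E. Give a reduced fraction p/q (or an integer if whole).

E's neighbors: A, B, D, H, and I (k = 5).
Possible neighbor pairs: C(5,2) = 10. Edges among them: D–I → e = 1.
Clustering(E) = 1/10.

1/10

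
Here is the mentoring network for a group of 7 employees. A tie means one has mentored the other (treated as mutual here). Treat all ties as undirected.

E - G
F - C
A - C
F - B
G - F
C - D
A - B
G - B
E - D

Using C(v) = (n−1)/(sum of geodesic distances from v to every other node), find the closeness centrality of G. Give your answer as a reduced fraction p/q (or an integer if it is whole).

Distances from G: A:2, B:1, C:2, D:2, E:1, F:1. Sum = 9.
n = 7, so closeness = 6/9 = 2/3.

2/3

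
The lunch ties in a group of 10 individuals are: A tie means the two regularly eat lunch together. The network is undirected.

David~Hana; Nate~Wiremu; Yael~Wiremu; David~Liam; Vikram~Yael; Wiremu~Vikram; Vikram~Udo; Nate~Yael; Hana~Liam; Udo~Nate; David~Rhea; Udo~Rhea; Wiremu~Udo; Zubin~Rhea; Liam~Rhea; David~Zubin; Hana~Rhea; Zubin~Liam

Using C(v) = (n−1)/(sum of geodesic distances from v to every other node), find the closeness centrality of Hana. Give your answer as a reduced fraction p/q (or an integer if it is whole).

Distances from Hana: David:1, Liam:1, Nate:3, Rhea:1, Udo:2, Vikram:3, Wiremu:3, Yael:4, Zubin:2. Sum = 20.
n = 10, so closeness = 9/20.

9/20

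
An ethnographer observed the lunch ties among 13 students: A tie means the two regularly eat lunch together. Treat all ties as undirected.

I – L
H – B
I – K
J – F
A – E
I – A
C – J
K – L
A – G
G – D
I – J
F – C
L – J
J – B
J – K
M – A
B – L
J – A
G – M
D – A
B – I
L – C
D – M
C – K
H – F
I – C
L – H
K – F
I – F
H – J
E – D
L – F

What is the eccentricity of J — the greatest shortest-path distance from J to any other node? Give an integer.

2

Distances from J: A:1, B:1, C:1, D:2, E:2, F:1, G:2, H:1, I:1, K:1, L:1, M:2.
The largest is 2 (to E, G, M, and D), so the eccentricity of J is 2.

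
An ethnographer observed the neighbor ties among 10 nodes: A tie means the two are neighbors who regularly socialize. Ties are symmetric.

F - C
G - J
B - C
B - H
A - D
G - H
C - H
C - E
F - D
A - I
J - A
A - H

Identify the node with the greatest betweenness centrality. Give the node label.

Unnormalized betweenness of each node: A:29/2, B:0, C:23/2, D:3, E:0, F:5/2, G:2, H:15, I:0, J:3/2.
H has the largest value, 15, making it the main broker — the node through which the most shortest paths run.

H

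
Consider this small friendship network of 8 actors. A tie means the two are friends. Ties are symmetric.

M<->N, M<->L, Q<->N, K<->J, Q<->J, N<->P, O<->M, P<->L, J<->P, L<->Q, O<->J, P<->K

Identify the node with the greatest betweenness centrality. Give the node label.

J

Unnormalized betweenness of each node: J:14/3, K:0, L:5/3, M:7/3, N:5/3, O:4/3, P:4, Q:4/3.
J has the largest value, 14/3, making it the main broker — the node through which the most shortest paths run.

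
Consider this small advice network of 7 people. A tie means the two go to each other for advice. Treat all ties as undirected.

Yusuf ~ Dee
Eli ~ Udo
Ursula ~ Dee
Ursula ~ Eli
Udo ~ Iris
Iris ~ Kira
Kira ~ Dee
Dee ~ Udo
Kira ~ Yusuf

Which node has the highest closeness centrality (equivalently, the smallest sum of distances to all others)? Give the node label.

Dee

Farness (sum of distances to all others) for each node — Dee:8, Eli:12, Iris:11, Kira:10, Udo:9, Ursula:11, Yusuf:11.
The smallest farness is 8, for Dee, so Dee has the highest closeness.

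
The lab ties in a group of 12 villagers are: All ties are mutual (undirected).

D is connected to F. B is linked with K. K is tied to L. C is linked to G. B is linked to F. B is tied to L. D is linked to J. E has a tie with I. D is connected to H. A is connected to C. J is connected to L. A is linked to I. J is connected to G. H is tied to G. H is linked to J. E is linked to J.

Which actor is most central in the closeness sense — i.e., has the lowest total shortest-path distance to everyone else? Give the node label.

J

Farness (sum of distances to all others) for each node — A:35, B:29, C:29, D:24, E:24, F:29, G:23, H:23, I:30, J:18, K:31, L:23.
The smallest farness is 18, for J, so J has the highest closeness.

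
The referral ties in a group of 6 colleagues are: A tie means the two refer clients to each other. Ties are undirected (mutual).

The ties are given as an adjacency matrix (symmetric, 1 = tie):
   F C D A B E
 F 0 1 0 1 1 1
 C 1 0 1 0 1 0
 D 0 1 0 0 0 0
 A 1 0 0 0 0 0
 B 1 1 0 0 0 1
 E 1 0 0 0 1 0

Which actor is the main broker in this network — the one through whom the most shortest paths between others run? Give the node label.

Unnormalized betweenness of each node: A:0, B:1, C:4, D:0, E:0, F:5.
F has the largest value, 5, making it the main broker — the node through which the most shortest paths run.

F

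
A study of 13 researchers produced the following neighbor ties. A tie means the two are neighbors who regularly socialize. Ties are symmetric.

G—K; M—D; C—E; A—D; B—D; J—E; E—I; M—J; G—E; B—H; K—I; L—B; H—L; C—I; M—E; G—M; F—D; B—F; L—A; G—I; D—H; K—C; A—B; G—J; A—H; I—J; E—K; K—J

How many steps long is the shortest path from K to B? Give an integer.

4

One shortest route is K – G – M – D – B, which uses 4 edges, and at distance 3 from K we only reach {D}, which does not include B. So d(K,B) = 4.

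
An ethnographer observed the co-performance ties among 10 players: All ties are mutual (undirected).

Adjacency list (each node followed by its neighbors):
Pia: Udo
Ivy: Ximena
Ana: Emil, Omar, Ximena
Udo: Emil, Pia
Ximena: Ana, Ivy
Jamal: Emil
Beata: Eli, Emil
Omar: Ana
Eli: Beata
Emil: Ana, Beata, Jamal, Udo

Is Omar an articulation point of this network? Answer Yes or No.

Even without Omar, every remaining node can still reach every other (the residual graph is connected), so Omar is not a cut vertex.

No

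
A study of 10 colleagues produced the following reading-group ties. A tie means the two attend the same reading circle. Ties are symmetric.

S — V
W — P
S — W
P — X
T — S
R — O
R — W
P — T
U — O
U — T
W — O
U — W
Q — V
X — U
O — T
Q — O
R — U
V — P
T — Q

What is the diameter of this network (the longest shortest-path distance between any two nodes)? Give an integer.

Eccentricity of each node (its greatest distance to any other): O:2, P:2, Q:3, R:3, S:3, T:2, U:3, V:3, W:2, X:3.
The maximum eccentricity is 3, realized for instance by the pair Q–X via Q – T – P – X. So the diameter is 3.

3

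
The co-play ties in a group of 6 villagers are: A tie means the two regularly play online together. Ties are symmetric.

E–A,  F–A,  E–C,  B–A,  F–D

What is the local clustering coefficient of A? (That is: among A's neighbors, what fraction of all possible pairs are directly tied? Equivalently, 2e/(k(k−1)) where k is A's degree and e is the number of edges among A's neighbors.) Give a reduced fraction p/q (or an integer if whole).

A's neighbors: B, E, and F (k = 3).
Possible neighbor pairs: C(3,2) = 3. Edges among them: none → e = 0.
Clustering(A) = 0/3 = 0.

0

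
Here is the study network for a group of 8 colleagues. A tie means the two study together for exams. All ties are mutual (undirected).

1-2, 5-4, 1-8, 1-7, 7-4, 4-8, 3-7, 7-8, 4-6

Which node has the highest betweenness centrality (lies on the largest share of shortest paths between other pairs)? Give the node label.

Unnormalized betweenness of each node: 1:6, 2:0, 3:0, 4:11, 5:0, 6:0, 7:9, 8:3.
4 has the largest value, 11, making it the main broker — the node through which the most shortest paths run.

4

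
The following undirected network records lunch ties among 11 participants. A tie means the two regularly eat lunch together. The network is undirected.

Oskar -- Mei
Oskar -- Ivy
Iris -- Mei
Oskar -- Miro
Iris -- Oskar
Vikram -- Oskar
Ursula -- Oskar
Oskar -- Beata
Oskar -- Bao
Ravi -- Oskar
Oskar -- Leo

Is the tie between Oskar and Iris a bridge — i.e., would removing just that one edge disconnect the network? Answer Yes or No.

No

Even without that edge, Oskar still reaches Iris via Oskar – Mei – Iris, so the network stays connected. Not a bridge.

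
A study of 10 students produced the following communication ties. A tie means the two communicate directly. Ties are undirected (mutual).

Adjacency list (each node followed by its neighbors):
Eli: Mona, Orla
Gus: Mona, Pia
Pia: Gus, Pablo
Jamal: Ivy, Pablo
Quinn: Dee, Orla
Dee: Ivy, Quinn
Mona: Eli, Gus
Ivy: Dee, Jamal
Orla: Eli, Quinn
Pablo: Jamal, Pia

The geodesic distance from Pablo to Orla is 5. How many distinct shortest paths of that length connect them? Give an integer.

The shortest distance is 5. The length-5 paths are: Pablo–Jamal–Ivy–Dee–Quinn–Orla; Pablo–Pia–Gus–Mona–Eli–Orla.
That gives 2 distinct shortest paths.

2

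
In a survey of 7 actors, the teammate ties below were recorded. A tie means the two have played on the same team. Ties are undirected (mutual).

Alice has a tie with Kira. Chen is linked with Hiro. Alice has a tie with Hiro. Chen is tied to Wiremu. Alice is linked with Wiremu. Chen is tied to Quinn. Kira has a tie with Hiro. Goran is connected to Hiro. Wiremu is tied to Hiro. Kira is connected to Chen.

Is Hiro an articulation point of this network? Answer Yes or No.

Removing Hiro leaves {Alice, Chen, Kira, Quinn, and Wiremu} with no path to {Goran}, so the network splits into 2 components. Hiro is a cut vertex.

Yes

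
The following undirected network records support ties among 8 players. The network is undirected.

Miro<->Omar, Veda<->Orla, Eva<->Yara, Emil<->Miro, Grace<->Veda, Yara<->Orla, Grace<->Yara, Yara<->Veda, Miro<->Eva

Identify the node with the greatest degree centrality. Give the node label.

Yara

Degrees — Emil:1, Eva:2, Grace:2, Miro:3, Omar:1, Orla:2, Veda:3, Yara:4.
The maximum is 4, attained only by Yara.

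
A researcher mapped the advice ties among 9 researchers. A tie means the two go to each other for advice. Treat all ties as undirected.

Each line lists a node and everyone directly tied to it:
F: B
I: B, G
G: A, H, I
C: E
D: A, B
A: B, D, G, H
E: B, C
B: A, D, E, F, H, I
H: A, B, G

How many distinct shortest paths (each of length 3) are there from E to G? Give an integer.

3

The shortest distance is 3. The length-3 paths are: E–B–H–G; E–B–A–G; E–B–I–G.
That gives 3 distinct shortest paths.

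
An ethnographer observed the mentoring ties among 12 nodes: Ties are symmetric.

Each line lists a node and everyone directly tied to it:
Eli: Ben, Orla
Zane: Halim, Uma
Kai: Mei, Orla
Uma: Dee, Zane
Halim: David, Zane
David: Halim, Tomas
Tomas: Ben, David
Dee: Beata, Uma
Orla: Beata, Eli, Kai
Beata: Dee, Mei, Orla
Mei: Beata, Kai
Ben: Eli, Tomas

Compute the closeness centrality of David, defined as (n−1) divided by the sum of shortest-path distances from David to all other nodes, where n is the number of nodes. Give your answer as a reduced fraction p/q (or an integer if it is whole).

11/36

Distances from David: Beata:5, Ben:2, Dee:4, Eli:3, Halim:1, Kai:5, Mei:6, Orla:4, Tomas:1, Uma:3, Zane:2. Sum = 36.
n = 12, so closeness = 11/36.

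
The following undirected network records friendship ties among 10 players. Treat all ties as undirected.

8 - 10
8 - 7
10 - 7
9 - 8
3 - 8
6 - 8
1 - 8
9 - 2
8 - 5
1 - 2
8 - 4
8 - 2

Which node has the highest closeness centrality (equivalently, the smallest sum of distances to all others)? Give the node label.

8

Farness (sum of distances to all others) for each node — 1:16, 2:15, 3:17, 4:17, 5:17, 6:17, 7:16, 8:9, 9:16, 10:16.
The smallest farness is 9, for 8, so 8 has the highest closeness.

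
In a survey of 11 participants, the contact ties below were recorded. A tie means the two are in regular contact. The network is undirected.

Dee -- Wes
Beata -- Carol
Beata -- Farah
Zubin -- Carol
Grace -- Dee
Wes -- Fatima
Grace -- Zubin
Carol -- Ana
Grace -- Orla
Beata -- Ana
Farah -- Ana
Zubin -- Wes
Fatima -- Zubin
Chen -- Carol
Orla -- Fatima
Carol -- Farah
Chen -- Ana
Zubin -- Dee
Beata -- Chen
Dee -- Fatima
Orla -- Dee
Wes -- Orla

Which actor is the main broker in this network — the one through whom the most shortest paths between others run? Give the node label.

Zubin

Unnormalized betweenness of each node: Ana:1/3, Beata:1/3, Carol:73/3, Chen:0, Dee:13/6, Farah:0, Fatima:3/2, Grace:3/2, Orla:2/3, Wes:3/2, Zubin:77/3.
Zubin has the largest value, 77/3, making it the main broker — the node through which the most shortest paths run.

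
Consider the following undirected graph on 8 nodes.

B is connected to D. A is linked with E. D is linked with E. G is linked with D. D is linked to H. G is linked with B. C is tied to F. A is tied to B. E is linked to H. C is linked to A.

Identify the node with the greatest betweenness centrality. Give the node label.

A

Unnormalized betweenness of each node: A:21/2, B:9/2, C:6, D:7/2, E:9/2, F:0, G:0, H:0.
A has the largest value, 21/2, making it the main broker — the node through which the most shortest paths run.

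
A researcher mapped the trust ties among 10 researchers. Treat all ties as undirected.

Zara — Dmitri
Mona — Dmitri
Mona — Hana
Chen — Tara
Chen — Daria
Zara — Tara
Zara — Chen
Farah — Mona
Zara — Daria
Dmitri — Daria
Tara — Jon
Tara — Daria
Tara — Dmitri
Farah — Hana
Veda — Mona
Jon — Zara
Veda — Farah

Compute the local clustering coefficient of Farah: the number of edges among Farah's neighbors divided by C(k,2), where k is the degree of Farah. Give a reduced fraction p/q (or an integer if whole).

2/3

Farah's neighbors: Hana, Mona, and Veda (k = 3).
Possible neighbor pairs: C(3,2) = 3. Edges among them: Hana–Mona, Mona–Veda → e = 2.
Clustering(Farah) = 2/3.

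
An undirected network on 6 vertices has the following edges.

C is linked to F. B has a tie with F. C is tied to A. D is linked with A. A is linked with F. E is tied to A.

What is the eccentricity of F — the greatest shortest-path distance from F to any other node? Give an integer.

2

Distances from F: A:1, B:1, C:1, D:2, E:2.
The largest is 2 (to D and E), so the eccentricity of F is 2.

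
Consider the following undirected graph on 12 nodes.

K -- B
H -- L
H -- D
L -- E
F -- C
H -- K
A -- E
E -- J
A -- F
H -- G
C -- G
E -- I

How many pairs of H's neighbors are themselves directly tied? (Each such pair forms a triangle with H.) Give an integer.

H's neighbors are D, G, K, and L, but none of them are tied to each other, so no triangle contains H.

0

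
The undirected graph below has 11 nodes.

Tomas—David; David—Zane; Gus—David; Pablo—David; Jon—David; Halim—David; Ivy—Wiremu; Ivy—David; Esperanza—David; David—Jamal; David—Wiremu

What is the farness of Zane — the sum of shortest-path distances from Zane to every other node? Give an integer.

Distances from Zane: David:1, Esperanza:2, Gus:2, Halim:2, Ivy:2, Jamal:2, Jon:2, Pablo:2, Tomas:2, Wiremu:2.
Sum = 1 + 2 + 2 + 2 + 2 + 2 + 2 + 2 + 2 + 2 = 19.

19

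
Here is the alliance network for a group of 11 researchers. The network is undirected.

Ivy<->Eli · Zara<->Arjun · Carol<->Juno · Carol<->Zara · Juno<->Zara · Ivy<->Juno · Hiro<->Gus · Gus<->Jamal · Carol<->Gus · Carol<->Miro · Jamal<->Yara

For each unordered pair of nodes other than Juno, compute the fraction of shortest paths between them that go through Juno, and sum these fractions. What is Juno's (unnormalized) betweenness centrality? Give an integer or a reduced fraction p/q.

16

Pairs whose geodesics pass through Juno — Carol–Ivy: 1; Carol–Eli: 1; Yara–Ivy: 1; Yara–Eli: 1; Jamal–Ivy: 1; Jamal–Eli: 1; Ivy–Gus: 1; Ivy–Miro: 1; Ivy–Hiro: 1; Ivy–Arjun: 1; Ivy–Zara: 1; Gus–Eli: 1; Miro–Eli: 1; Hiro–Eli: 1 … (+2 more pairs).
All other pairs contribute 0.
Summing the contributions gives betweenness(Juno) = 16.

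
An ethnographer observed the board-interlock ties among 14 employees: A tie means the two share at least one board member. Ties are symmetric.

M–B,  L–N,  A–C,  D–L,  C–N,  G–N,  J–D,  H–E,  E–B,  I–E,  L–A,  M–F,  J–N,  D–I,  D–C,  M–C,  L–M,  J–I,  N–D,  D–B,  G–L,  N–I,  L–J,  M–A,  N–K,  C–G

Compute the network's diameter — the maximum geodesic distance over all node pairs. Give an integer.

Eccentricity of each node (its greatest distance to any other): A:4, B:3, C:4, D:3, E:3, F:4, G:4, H:4, I:4, J:3, K:4, L:4, M:3, N:3.
The maximum eccentricity is 4, realized for instance by the pair A–H via A – M – B – E – H. So the diameter is 4.

4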